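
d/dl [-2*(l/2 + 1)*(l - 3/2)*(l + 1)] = -3*l^2 - 3*l + 5/2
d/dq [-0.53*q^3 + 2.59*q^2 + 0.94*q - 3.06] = -1.59*q^2 + 5.18*q + 0.94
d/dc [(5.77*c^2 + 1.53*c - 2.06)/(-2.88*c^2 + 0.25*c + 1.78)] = (5.8489*c^2 + 8.6756*c + 3.2384)/(8.2944*c^4 - 1.44*c^3 - 10.1903*c^2 + 0.89*c + 3.1684)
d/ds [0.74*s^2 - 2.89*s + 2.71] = 1.48*s - 2.89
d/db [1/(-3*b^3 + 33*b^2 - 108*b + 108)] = (b^2 - 22*b/3 + 12)/(b^3 - 11*b^2 + 36*b - 36)^2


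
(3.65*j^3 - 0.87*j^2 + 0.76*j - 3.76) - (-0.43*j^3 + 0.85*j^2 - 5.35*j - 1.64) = 4.08*j^3 - 1.72*j^2 + 6.11*j - 2.12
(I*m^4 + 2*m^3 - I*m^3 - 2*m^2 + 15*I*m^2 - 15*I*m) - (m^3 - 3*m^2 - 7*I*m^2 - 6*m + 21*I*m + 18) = I*m^4 + m^3 - I*m^3 + m^2 + 22*I*m^2 + 6*m - 36*I*m - 18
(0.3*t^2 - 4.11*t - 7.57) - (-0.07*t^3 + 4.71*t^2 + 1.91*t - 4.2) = 0.07*t^3 - 4.41*t^2 - 6.02*t - 3.37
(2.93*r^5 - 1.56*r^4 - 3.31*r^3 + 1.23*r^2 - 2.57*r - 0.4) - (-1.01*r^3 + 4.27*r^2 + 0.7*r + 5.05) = 2.93*r^5 - 1.56*r^4 - 2.3*r^3 - 3.04*r^2 - 3.27*r - 5.45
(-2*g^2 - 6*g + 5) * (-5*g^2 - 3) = 10*g^4 + 30*g^3 - 19*g^2 + 18*g - 15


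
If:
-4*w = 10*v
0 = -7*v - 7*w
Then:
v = 0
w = 0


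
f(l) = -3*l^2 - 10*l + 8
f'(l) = -6*l - 10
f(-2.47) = 14.40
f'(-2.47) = 4.82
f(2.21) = -28.75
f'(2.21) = -23.26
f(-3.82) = 2.42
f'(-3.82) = 12.92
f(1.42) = -12.25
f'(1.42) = -18.52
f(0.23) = 5.54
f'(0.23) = -11.38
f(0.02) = 7.80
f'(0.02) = -10.12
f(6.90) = -203.83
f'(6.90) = -51.40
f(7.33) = -226.49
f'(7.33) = -53.98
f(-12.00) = -304.00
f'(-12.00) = 62.00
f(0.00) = 8.00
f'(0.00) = -10.00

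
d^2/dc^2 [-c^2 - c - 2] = -2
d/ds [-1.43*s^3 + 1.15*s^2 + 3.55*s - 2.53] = -4.29*s^2 + 2.3*s + 3.55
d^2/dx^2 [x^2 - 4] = 2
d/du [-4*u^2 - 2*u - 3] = -8*u - 2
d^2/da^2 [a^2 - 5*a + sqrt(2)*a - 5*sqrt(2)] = 2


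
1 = 1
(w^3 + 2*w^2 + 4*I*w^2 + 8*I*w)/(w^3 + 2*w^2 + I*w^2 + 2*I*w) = (w + 4*I)/(w + I)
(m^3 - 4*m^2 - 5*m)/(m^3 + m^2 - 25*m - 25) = m/(m + 5)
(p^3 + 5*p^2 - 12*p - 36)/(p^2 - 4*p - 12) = (p^2 + 3*p - 18)/(p - 6)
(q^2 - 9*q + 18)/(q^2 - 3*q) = (q - 6)/q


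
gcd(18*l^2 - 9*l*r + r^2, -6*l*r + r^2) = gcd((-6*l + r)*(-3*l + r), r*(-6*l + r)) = -6*l + r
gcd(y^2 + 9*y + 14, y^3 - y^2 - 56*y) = y + 7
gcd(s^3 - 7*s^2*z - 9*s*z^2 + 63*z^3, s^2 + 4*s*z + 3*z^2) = s + 3*z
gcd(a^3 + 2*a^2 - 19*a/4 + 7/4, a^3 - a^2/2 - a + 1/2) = a^2 - 3*a/2 + 1/2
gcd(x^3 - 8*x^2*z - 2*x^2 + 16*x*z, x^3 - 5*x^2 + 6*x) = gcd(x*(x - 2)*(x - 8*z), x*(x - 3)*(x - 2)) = x^2 - 2*x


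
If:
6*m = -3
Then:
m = -1/2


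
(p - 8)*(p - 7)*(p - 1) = p^3 - 16*p^2 + 71*p - 56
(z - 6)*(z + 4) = z^2 - 2*z - 24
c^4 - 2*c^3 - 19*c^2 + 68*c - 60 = (c - 3)*(c - 2)^2*(c + 5)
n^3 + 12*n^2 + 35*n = n*(n + 5)*(n + 7)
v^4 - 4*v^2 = v^2*(v - 2)*(v + 2)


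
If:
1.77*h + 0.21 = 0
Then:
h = -0.12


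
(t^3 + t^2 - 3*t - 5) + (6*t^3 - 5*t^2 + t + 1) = 7*t^3 - 4*t^2 - 2*t - 4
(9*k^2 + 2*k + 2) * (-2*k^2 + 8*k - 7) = -18*k^4 + 68*k^3 - 51*k^2 + 2*k - 14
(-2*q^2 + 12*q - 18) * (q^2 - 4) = -2*q^4 + 12*q^3 - 10*q^2 - 48*q + 72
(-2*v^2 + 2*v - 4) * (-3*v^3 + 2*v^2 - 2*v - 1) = 6*v^5 - 10*v^4 + 20*v^3 - 10*v^2 + 6*v + 4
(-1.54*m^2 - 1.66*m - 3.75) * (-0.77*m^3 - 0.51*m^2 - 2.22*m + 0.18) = 1.1858*m^5 + 2.0636*m^4 + 7.1529*m^3 + 5.3205*m^2 + 8.0262*m - 0.675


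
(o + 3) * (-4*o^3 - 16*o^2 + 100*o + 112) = -4*o^4 - 28*o^3 + 52*o^2 + 412*o + 336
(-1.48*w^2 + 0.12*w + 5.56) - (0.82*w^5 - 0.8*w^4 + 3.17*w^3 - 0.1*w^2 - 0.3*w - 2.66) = -0.82*w^5 + 0.8*w^4 - 3.17*w^3 - 1.38*w^2 + 0.42*w + 8.22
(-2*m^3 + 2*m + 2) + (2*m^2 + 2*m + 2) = -2*m^3 + 2*m^2 + 4*m + 4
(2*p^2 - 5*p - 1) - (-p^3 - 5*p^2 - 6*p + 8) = p^3 + 7*p^2 + p - 9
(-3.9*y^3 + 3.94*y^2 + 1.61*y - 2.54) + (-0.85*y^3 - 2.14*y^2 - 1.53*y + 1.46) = -4.75*y^3 + 1.8*y^2 + 0.0800000000000001*y - 1.08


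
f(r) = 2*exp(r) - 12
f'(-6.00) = 0.00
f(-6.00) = -12.00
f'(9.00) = 16206.17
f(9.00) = 16194.17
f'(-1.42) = 0.48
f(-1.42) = -11.52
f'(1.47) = 8.70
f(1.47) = -3.30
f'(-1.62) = 0.40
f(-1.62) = -11.60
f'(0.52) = 3.36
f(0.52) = -8.64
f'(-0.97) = 0.76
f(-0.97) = -11.24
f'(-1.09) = 0.67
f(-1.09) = -11.33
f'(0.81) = 4.50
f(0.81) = -7.50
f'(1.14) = 6.25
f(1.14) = -5.75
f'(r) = 2*exp(r)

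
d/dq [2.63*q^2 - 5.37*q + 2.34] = 5.26*q - 5.37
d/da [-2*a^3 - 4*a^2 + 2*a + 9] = -6*a^2 - 8*a + 2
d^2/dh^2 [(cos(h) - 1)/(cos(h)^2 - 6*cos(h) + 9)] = (-7*cos(h)/4 - 4*cos(2*h) - cos(3*h)/4 + 2)/(cos(h) - 3)^4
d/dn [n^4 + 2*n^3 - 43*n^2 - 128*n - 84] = 4*n^3 + 6*n^2 - 86*n - 128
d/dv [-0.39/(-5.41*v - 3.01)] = -2.1099/(5.41*v + 3.01)^2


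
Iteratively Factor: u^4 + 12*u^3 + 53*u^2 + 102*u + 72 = (u + 4)*(u^3 + 8*u^2 + 21*u + 18) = (u + 2)*(u + 4)*(u^2 + 6*u + 9) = (u + 2)*(u + 3)*(u + 4)*(u + 3)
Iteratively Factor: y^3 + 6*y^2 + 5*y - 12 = (y + 3)*(y^2 + 3*y - 4) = (y - 1)*(y + 3)*(y + 4)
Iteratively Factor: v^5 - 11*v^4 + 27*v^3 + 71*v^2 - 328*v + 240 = (v - 4)*(v^4 - 7*v^3 - v^2 + 67*v - 60) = (v - 5)*(v - 4)*(v^3 - 2*v^2 - 11*v + 12) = (v - 5)*(v - 4)^2*(v^2 + 2*v - 3) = (v - 5)*(v - 4)^2*(v - 1)*(v + 3)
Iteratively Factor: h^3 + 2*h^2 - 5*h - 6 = (h - 2)*(h^2 + 4*h + 3) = (h - 2)*(h + 3)*(h + 1)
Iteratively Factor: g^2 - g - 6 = (g - 3)*(g + 2)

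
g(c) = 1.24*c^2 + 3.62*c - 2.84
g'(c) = 2.48*c + 3.62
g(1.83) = 7.94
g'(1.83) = 8.16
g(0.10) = -2.47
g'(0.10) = 3.87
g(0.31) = -1.60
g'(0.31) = 4.39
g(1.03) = 2.20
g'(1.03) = 6.17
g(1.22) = 3.42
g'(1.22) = 6.65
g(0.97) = 1.84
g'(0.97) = 6.03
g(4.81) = 43.26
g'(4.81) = 15.55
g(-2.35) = -4.50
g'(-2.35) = -2.21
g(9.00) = 130.18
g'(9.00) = 25.94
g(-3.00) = -2.54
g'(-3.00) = -3.82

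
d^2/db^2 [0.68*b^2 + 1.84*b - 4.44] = 1.36000000000000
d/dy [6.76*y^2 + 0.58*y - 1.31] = 13.52*y + 0.58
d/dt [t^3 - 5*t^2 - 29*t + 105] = 3*t^2 - 10*t - 29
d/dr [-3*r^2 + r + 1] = 1 - 6*r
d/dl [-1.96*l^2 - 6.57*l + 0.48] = -3.92*l - 6.57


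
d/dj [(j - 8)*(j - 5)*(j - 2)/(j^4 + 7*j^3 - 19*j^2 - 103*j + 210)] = (-j^4 + 26*j^3 - 4*j^2 - 930*j + 1405)/(j^6 + 18*j^5 + 79*j^4 - 228*j^3 - 1889*j^2 + 210*j + 11025)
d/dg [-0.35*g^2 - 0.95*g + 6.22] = -0.7*g - 0.95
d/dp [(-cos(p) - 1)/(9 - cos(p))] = 10*sin(p)/(cos(p) - 9)^2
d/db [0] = 0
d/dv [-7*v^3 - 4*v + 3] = -21*v^2 - 4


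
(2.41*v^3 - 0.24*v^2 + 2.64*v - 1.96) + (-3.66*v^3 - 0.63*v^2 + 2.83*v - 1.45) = -1.25*v^3 - 0.87*v^2 + 5.47*v - 3.41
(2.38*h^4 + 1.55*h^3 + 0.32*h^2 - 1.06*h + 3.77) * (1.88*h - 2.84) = 4.4744*h^5 - 3.8452*h^4 - 3.8004*h^3 - 2.9016*h^2 + 10.098*h - 10.7068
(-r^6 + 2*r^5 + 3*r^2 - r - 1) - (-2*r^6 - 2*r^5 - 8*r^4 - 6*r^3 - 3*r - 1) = r^6 + 4*r^5 + 8*r^4 + 6*r^3 + 3*r^2 + 2*r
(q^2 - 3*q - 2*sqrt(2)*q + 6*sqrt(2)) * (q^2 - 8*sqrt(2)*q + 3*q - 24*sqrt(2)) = q^4 - 10*sqrt(2)*q^3 + 23*q^2 + 90*sqrt(2)*q - 288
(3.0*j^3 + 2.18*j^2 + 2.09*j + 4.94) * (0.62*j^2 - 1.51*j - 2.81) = 1.86*j^5 - 3.1784*j^4 - 10.426*j^3 - 6.2189*j^2 - 13.3323*j - 13.8814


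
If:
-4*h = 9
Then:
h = -9/4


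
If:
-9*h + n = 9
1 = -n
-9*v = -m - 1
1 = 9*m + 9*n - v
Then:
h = -10/9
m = 91/80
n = -1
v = 19/80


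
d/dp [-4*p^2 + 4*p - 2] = 4 - 8*p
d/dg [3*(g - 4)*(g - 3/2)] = 6*g - 33/2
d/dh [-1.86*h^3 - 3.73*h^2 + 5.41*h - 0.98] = -5.58*h^2 - 7.46*h + 5.41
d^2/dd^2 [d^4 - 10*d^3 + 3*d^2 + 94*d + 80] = 12*d^2 - 60*d + 6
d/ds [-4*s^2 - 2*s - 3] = -8*s - 2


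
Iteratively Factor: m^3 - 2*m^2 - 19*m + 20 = (m - 1)*(m^2 - m - 20) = (m - 5)*(m - 1)*(m + 4)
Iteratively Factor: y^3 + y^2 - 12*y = (y + 4)*(y^2 - 3*y) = y*(y + 4)*(y - 3)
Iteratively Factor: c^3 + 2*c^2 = (c + 2)*(c^2) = c*(c + 2)*(c)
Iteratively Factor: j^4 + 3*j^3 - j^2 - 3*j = (j - 1)*(j^3 + 4*j^2 + 3*j) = (j - 1)*(j + 1)*(j^2 + 3*j) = (j - 1)*(j + 1)*(j + 3)*(j)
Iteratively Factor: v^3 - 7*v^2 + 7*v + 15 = (v + 1)*(v^2 - 8*v + 15) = (v - 3)*(v + 1)*(v - 5)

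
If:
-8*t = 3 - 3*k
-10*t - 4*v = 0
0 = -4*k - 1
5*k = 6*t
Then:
No Solution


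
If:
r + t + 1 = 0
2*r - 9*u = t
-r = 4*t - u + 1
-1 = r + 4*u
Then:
No Solution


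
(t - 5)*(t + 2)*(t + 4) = t^3 + t^2 - 22*t - 40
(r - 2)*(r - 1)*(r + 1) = r^3 - 2*r^2 - r + 2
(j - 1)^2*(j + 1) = j^3 - j^2 - j + 1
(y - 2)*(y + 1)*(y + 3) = y^3 + 2*y^2 - 5*y - 6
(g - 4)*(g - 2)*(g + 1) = g^3 - 5*g^2 + 2*g + 8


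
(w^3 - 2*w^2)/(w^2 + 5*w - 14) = w^2/(w + 7)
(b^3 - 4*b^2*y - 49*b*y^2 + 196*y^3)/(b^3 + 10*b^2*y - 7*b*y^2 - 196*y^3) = (b - 7*y)/(b + 7*y)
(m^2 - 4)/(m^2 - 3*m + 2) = (m + 2)/(m - 1)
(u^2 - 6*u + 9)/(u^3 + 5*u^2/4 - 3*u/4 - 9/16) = 16*(u^2 - 6*u + 9)/(16*u^3 + 20*u^2 - 12*u - 9)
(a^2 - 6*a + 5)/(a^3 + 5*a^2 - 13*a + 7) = (a - 5)/(a^2 + 6*a - 7)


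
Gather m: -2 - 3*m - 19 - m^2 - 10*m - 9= -m^2 - 13*m - 30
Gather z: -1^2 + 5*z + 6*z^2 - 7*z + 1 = 6*z^2 - 2*z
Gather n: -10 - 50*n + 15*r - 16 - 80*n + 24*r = -130*n + 39*r - 26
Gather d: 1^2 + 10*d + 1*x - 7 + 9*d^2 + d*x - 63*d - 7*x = 9*d^2 + d*(x - 53) - 6*x - 6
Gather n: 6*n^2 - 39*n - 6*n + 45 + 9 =6*n^2 - 45*n + 54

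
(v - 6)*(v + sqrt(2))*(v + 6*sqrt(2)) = v^3 - 6*v^2 + 7*sqrt(2)*v^2 - 42*sqrt(2)*v + 12*v - 72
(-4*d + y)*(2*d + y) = -8*d^2 - 2*d*y + y^2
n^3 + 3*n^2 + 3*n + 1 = (n + 1)^3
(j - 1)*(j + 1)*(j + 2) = j^3 + 2*j^2 - j - 2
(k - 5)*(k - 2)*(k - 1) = k^3 - 8*k^2 + 17*k - 10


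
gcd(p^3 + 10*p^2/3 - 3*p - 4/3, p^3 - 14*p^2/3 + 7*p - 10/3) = p - 1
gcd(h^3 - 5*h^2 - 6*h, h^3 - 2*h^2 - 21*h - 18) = h^2 - 5*h - 6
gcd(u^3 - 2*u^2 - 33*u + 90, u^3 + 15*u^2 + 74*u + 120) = u + 6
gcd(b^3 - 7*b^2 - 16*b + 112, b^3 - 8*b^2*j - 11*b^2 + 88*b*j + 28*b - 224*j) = b^2 - 11*b + 28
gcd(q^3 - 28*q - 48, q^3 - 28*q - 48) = q^3 - 28*q - 48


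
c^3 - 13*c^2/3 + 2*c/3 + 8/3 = (c - 4)*(c - 1)*(c + 2/3)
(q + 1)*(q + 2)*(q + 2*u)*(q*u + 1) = q^4*u + 2*q^3*u^2 + 3*q^3*u + q^3 + 6*q^2*u^2 + 4*q^2*u + 3*q^2 + 4*q*u^2 + 6*q*u + 2*q + 4*u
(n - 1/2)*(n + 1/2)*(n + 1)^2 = n^4 + 2*n^3 + 3*n^2/4 - n/2 - 1/4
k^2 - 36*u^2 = (k - 6*u)*(k + 6*u)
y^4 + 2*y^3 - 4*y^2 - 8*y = y*(y - 2)*(y + 2)^2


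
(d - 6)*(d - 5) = d^2 - 11*d + 30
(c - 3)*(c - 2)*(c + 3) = c^3 - 2*c^2 - 9*c + 18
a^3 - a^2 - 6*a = a*(a - 3)*(a + 2)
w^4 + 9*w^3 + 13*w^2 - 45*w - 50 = (w - 2)*(w + 1)*(w + 5)^2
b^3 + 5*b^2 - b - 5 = (b - 1)*(b + 1)*(b + 5)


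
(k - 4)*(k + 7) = k^2 + 3*k - 28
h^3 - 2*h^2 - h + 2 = (h - 2)*(h - 1)*(h + 1)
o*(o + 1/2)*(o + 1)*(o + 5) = o^4 + 13*o^3/2 + 8*o^2 + 5*o/2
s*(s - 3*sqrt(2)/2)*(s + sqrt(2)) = s^3 - sqrt(2)*s^2/2 - 3*s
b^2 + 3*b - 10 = (b - 2)*(b + 5)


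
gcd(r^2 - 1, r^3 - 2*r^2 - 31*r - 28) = r + 1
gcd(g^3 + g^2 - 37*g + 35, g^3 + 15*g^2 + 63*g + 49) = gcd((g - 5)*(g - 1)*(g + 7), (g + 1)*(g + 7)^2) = g + 7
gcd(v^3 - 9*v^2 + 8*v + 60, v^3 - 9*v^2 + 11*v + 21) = 1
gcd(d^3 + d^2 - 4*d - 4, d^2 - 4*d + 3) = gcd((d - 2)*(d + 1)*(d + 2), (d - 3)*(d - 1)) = 1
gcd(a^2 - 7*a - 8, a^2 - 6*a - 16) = a - 8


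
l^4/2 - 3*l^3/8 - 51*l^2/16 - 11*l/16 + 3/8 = (l/2 + 1)*(l - 3)*(l - 1/4)*(l + 1/2)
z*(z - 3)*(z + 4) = z^3 + z^2 - 12*z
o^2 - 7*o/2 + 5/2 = (o - 5/2)*(o - 1)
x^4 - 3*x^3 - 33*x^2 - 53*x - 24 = (x - 8)*(x + 1)^2*(x + 3)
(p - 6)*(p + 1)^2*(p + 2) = p^4 - 2*p^3 - 19*p^2 - 28*p - 12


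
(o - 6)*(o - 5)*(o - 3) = o^3 - 14*o^2 + 63*o - 90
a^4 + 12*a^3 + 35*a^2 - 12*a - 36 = (a - 1)*(a + 1)*(a + 6)^2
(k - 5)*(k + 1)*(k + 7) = k^3 + 3*k^2 - 33*k - 35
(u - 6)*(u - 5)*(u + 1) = u^3 - 10*u^2 + 19*u + 30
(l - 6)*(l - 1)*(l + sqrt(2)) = l^3 - 7*l^2 + sqrt(2)*l^2 - 7*sqrt(2)*l + 6*l + 6*sqrt(2)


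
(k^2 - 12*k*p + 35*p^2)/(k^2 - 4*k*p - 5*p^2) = (k - 7*p)/(k + p)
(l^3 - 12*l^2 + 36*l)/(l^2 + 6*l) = (l^2 - 12*l + 36)/(l + 6)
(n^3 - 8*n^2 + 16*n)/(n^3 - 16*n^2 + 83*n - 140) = n*(n - 4)/(n^2 - 12*n + 35)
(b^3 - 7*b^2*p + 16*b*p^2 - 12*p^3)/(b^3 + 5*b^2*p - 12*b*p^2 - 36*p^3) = (b^2 - 4*b*p + 4*p^2)/(b^2 + 8*b*p + 12*p^2)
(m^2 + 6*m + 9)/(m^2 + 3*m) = (m + 3)/m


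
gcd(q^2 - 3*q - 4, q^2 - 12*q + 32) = q - 4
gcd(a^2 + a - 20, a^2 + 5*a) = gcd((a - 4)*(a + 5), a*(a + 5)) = a + 5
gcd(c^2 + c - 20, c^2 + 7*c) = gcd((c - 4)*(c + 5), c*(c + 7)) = 1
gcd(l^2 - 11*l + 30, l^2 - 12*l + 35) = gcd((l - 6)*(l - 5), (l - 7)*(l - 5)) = l - 5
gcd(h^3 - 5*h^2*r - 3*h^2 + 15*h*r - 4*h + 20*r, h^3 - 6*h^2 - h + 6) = h + 1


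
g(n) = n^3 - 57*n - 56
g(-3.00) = 88.00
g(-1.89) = 44.98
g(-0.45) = -30.44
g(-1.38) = 20.03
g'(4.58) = 5.93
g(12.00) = 988.00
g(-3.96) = 107.62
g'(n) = 3*n^2 - 57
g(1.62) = -144.09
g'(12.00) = 375.00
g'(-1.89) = -46.28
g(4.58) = -220.99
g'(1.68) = -48.53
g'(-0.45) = -56.39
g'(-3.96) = -9.96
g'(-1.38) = -51.29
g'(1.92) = -45.94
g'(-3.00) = -30.00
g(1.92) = -158.36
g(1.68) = -147.02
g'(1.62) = -49.13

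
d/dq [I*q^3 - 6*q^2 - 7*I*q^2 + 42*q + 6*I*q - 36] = 3*I*q^2 - 12*q - 14*I*q + 42 + 6*I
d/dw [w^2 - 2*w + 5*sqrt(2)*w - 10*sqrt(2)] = 2*w - 2 + 5*sqrt(2)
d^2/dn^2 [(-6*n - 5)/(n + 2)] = 14/(n + 2)^3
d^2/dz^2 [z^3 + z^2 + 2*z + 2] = 6*z + 2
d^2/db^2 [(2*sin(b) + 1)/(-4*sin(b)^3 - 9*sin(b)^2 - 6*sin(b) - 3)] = 2*(64*sin(b)^7 + 180*sin(b)^6 + 87*sin(b)^5 - 336*sin(b)^4 - 537*sin(b)^3 - 225*sin(b)^2 + 36*sin(b) + 27)/(4*sin(b)^3 + 9*sin(b)^2 + 6*sin(b) + 3)^3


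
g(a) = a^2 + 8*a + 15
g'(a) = 2*a + 8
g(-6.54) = 5.45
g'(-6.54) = -5.08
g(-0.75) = 9.56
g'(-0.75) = 6.50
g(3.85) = 60.62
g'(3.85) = 15.70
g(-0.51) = 11.18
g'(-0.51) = 6.98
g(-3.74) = -0.93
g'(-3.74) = 0.52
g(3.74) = 58.91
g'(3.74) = 15.48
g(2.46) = 40.73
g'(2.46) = 12.92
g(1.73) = 31.83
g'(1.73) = 11.46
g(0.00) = 15.00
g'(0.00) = 8.00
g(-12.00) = 63.00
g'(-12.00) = -16.00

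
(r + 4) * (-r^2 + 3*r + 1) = -r^3 - r^2 + 13*r + 4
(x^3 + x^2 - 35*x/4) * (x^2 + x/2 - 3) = x^5 + 3*x^4/2 - 45*x^3/4 - 59*x^2/8 + 105*x/4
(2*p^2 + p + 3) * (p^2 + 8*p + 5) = 2*p^4 + 17*p^3 + 21*p^2 + 29*p + 15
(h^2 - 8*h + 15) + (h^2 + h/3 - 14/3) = 2*h^2 - 23*h/3 + 31/3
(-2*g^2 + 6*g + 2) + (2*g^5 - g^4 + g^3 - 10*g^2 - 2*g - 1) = 2*g^5 - g^4 + g^3 - 12*g^2 + 4*g + 1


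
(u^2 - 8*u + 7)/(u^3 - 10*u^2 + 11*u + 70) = (u - 1)/(u^2 - 3*u - 10)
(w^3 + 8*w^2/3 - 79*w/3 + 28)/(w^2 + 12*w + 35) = (w^2 - 13*w/3 + 4)/(w + 5)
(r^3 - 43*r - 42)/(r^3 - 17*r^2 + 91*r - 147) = (r^2 + 7*r + 6)/(r^2 - 10*r + 21)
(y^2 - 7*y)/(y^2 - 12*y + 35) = y/(y - 5)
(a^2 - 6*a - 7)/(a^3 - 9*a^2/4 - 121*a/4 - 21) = 4*(a + 1)/(4*a^2 + 19*a + 12)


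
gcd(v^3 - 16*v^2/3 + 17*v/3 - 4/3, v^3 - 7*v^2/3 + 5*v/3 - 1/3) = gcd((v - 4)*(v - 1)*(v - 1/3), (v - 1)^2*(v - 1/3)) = v^2 - 4*v/3 + 1/3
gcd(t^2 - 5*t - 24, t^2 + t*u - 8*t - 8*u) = t - 8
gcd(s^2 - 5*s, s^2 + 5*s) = s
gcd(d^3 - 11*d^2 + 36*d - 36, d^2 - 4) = d - 2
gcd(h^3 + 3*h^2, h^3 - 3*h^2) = h^2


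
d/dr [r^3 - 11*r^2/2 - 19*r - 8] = 3*r^2 - 11*r - 19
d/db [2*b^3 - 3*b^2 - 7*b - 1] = 6*b^2 - 6*b - 7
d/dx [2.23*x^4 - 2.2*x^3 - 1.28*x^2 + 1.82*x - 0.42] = 8.92*x^3 - 6.6*x^2 - 2.56*x + 1.82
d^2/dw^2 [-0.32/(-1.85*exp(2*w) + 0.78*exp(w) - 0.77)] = ((0.2496 - 2.368*exp(w))*(1.85*exp(2*w) - 0.78*exp(w) + 0.77) + 0.32*(3.7*exp(w) - 0.78)*(7.4*exp(w) - 1.56)*exp(w))*exp(w)/(1.85*exp(2*w) - 0.78*exp(w) + 0.77)^3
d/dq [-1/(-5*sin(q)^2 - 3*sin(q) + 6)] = -(10*sin(q) + 3)*cos(q)/(5*sin(q)^2 + 3*sin(q) - 6)^2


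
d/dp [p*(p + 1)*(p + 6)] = 3*p^2 + 14*p + 6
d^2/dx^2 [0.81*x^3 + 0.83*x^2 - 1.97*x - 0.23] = 4.86*x + 1.66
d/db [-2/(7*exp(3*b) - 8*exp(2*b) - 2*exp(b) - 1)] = (42*exp(2*b) - 32*exp(b) - 4)*exp(b)/(-7*exp(3*b) + 8*exp(2*b) + 2*exp(b) + 1)^2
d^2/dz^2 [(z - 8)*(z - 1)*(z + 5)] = 6*z - 8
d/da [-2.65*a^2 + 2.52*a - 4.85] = 2.52 - 5.3*a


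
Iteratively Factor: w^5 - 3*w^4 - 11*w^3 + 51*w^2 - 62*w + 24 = (w - 1)*(w^4 - 2*w^3 - 13*w^2 + 38*w - 24) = (w - 3)*(w - 1)*(w^3 + w^2 - 10*w + 8) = (w - 3)*(w - 1)*(w + 4)*(w^2 - 3*w + 2) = (w - 3)*(w - 2)*(w - 1)*(w + 4)*(w - 1)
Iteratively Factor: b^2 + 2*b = (b)*(b + 2)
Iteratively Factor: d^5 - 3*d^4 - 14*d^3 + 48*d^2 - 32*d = (d - 2)*(d^4 - d^3 - 16*d^2 + 16*d) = (d - 2)*(d - 1)*(d^3 - 16*d) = (d - 4)*(d - 2)*(d - 1)*(d^2 + 4*d) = d*(d - 4)*(d - 2)*(d - 1)*(d + 4)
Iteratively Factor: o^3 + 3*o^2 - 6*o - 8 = (o + 1)*(o^2 + 2*o - 8) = (o + 1)*(o + 4)*(o - 2)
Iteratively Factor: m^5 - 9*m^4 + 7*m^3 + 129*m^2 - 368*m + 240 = (m - 1)*(m^4 - 8*m^3 - m^2 + 128*m - 240) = (m - 1)*(m + 4)*(m^3 - 12*m^2 + 47*m - 60) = (m - 3)*(m - 1)*(m + 4)*(m^2 - 9*m + 20) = (m - 4)*(m - 3)*(m - 1)*(m + 4)*(m - 5)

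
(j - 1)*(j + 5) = j^2 + 4*j - 5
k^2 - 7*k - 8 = (k - 8)*(k + 1)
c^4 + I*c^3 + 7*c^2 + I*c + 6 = (c - 2*I)*(c - I)*(c + I)*(c + 3*I)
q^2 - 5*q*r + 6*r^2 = (q - 3*r)*(q - 2*r)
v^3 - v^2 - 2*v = v*(v - 2)*(v + 1)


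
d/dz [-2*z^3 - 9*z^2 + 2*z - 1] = -6*z^2 - 18*z + 2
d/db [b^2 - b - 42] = 2*b - 1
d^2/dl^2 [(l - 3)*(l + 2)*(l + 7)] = 6*l + 12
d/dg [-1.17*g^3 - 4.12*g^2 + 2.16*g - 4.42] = -3.51*g^2 - 8.24*g + 2.16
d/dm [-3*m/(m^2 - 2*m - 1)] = 3*(m^2 + 1)/(m^4 - 4*m^3 + 2*m^2 + 4*m + 1)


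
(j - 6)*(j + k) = j^2 + j*k - 6*j - 6*k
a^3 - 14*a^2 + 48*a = a*(a - 8)*(a - 6)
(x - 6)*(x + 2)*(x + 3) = x^3 - x^2 - 24*x - 36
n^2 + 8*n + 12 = (n + 2)*(n + 6)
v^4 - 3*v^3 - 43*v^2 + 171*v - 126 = (v - 6)*(v - 3)*(v - 1)*(v + 7)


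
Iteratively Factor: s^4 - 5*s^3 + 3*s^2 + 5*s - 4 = (s - 4)*(s^3 - s^2 - s + 1) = (s - 4)*(s - 1)*(s^2 - 1) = (s - 4)*(s - 1)*(s + 1)*(s - 1)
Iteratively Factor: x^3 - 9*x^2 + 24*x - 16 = (x - 4)*(x^2 - 5*x + 4) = (x - 4)^2*(x - 1)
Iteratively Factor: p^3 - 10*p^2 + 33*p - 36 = (p - 3)*(p^2 - 7*p + 12) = (p - 3)^2*(p - 4)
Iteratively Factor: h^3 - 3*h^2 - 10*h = (h)*(h^2 - 3*h - 10) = h*(h + 2)*(h - 5)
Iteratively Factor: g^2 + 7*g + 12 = (g + 4)*(g + 3)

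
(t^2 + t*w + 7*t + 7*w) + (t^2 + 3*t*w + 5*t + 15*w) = 2*t^2 + 4*t*w + 12*t + 22*w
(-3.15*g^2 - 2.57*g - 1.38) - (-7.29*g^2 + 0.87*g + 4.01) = 4.14*g^2 - 3.44*g - 5.39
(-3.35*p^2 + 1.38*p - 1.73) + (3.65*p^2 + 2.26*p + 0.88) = 0.3*p^2 + 3.64*p - 0.85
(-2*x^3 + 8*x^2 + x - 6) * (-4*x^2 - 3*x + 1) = 8*x^5 - 26*x^4 - 30*x^3 + 29*x^2 + 19*x - 6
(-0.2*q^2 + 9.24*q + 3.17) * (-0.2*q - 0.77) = 0.04*q^3 - 1.694*q^2 - 7.7488*q - 2.4409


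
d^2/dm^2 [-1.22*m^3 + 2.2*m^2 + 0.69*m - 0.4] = 4.4 - 7.32*m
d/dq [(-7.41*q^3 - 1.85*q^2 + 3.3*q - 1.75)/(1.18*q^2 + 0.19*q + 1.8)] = (-8.7438*q^4 - 2.8158*q^3 - 44.2595*q^2 - 2.53*q + 6.2725)/(1.3924*q^4 + 0.4484*q^3 + 4.2841*q^2 + 0.684*q + 3.24)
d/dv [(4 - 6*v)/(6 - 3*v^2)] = 2*(-3*v^2 + 4*v - 6)/(3*(v^4 - 4*v^2 + 4))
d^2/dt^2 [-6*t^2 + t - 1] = -12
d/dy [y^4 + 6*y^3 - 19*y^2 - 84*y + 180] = 4*y^3 + 18*y^2 - 38*y - 84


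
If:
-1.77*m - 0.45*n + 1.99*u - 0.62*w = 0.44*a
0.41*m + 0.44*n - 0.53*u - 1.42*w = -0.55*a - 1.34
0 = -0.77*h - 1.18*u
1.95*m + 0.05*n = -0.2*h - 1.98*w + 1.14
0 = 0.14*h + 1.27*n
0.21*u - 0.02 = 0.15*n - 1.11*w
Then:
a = -2.84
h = 0.25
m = 0.51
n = -0.03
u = -0.16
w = 0.05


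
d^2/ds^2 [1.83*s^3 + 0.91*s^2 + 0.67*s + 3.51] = 10.98*s + 1.82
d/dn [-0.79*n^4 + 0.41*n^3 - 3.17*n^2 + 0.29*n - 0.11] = -3.16*n^3 + 1.23*n^2 - 6.34*n + 0.29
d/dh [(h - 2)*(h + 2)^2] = (h + 2)*(3*h - 2)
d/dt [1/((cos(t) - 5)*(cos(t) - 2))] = (2*cos(t) - 7)*sin(t)/((cos(t) - 5)^2*(cos(t) - 2)^2)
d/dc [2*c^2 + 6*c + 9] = 4*c + 6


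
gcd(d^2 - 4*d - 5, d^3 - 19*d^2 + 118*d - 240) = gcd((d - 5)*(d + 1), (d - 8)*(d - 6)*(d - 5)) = d - 5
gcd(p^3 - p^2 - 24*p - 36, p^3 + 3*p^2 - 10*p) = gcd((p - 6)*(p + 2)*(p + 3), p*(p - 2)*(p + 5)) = 1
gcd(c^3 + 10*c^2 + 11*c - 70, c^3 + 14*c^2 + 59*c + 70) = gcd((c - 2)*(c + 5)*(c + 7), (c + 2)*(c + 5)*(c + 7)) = c^2 + 12*c + 35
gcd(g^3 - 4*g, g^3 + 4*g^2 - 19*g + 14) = g - 2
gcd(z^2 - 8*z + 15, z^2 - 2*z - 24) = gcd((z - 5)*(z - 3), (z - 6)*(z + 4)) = 1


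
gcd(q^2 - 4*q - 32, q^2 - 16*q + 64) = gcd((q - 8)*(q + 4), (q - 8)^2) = q - 8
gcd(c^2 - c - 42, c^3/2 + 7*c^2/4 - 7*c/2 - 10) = 1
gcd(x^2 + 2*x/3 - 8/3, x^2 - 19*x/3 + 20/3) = x - 4/3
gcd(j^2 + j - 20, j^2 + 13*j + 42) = 1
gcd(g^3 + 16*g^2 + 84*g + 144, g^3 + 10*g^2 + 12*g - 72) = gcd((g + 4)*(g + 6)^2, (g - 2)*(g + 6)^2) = g^2 + 12*g + 36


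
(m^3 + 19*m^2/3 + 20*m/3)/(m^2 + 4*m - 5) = m*(3*m + 4)/(3*(m - 1))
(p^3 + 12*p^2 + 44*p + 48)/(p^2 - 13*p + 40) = (p^3 + 12*p^2 + 44*p + 48)/(p^2 - 13*p + 40)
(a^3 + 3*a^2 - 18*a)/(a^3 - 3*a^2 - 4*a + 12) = a*(a + 6)/(a^2 - 4)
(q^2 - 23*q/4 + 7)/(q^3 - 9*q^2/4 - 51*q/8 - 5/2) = 2*(4*q - 7)/(8*q^2 + 14*q + 5)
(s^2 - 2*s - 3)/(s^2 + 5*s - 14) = (s^2 - 2*s - 3)/(s^2 + 5*s - 14)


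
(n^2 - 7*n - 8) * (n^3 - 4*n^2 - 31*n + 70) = n^5 - 11*n^4 - 11*n^3 + 319*n^2 - 242*n - 560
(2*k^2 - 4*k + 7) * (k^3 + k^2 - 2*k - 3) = 2*k^5 - 2*k^4 - k^3 + 9*k^2 - 2*k - 21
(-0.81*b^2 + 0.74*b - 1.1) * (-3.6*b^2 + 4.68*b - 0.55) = 2.916*b^4 - 6.4548*b^3 + 7.8687*b^2 - 5.555*b + 0.605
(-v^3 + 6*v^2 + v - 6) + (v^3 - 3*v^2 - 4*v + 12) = 3*v^2 - 3*v + 6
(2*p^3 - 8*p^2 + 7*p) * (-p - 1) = -2*p^4 + 6*p^3 + p^2 - 7*p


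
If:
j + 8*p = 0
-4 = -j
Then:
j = 4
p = -1/2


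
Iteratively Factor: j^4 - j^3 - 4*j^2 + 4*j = (j - 1)*(j^3 - 4*j) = j*(j - 1)*(j^2 - 4) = j*(j - 1)*(j + 2)*(j - 2)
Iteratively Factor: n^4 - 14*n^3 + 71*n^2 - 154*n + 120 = (n - 4)*(n^3 - 10*n^2 + 31*n - 30) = (n - 5)*(n - 4)*(n^2 - 5*n + 6) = (n - 5)*(n - 4)*(n - 3)*(n - 2)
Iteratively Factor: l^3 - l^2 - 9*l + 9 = (l - 1)*(l^2 - 9) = (l - 3)*(l - 1)*(l + 3)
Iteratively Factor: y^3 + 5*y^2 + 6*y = (y + 2)*(y^2 + 3*y) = y*(y + 2)*(y + 3)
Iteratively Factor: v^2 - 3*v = (v - 3)*(v)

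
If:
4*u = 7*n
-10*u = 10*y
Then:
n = -4*y/7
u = -y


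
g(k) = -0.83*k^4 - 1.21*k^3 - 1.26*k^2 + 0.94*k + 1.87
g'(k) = -3.32*k^3 - 3.63*k^2 - 2.52*k + 0.94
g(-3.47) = -86.34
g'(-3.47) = 104.69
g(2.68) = -70.77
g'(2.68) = -95.79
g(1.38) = -5.42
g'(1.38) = -18.18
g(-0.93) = 0.26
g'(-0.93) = 2.81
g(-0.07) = 1.80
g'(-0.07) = 1.10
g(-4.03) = -162.11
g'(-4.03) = 169.44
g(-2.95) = -43.66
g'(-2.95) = 62.02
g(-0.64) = 0.93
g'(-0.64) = 1.94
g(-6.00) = -863.45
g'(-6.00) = 602.50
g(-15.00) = -38230.73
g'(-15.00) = 10426.99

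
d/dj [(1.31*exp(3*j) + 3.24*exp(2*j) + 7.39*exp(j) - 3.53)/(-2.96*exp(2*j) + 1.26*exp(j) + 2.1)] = (-3.8776*exp(4*j) + 3.3012*exp(3*j) + 34.2098*exp(2*j) - 7.28959999999999*exp(j) + 19.9668)*exp(j)/(8.7616*exp(4*j) - 7.4592*exp(3*j) - 10.8444*exp(2*j) + 5.292*exp(j) + 4.41)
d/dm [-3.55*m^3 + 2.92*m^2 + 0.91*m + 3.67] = -10.65*m^2 + 5.84*m + 0.91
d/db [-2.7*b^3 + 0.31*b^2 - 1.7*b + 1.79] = -8.1*b^2 + 0.62*b - 1.7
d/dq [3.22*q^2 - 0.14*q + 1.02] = 6.44*q - 0.14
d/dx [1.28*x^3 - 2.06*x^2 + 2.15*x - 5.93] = 3.84*x^2 - 4.12*x + 2.15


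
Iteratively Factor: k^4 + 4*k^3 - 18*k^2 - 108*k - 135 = (k + 3)*(k^3 + k^2 - 21*k - 45) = (k + 3)^2*(k^2 - 2*k - 15) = (k + 3)^3*(k - 5)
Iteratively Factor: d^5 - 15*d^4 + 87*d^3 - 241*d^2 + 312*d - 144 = (d - 1)*(d^4 - 14*d^3 + 73*d^2 - 168*d + 144) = (d - 4)*(d - 1)*(d^3 - 10*d^2 + 33*d - 36) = (d - 4)^2*(d - 1)*(d^2 - 6*d + 9) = (d - 4)^2*(d - 3)*(d - 1)*(d - 3)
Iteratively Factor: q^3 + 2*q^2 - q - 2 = (q + 1)*(q^2 + q - 2) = (q - 1)*(q + 1)*(q + 2)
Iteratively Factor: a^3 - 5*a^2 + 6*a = (a - 3)*(a^2 - 2*a) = (a - 3)*(a - 2)*(a)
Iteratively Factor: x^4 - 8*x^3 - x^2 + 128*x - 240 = (x - 3)*(x^3 - 5*x^2 - 16*x + 80) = (x - 4)*(x - 3)*(x^2 - x - 20) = (x - 5)*(x - 4)*(x - 3)*(x + 4)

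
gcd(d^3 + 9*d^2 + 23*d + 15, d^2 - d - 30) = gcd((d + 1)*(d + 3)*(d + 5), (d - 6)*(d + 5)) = d + 5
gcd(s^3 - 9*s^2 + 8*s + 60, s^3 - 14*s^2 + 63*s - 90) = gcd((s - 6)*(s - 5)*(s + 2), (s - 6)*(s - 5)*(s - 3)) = s^2 - 11*s + 30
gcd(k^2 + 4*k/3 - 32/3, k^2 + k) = 1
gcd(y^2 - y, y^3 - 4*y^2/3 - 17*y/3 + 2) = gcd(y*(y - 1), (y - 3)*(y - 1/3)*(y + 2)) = 1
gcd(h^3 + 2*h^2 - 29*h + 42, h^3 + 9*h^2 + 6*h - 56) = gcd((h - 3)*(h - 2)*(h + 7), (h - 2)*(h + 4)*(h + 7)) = h^2 + 5*h - 14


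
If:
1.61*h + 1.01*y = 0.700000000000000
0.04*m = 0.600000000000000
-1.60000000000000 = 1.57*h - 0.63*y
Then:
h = -0.45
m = 15.00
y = 1.41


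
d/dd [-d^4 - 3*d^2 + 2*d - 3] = -4*d^3 - 6*d + 2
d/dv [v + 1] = 1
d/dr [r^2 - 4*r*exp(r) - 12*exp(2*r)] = -4*r*exp(r) + 2*r - 24*exp(2*r) - 4*exp(r)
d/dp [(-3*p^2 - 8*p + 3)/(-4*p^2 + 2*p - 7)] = 2*(-19*p^2 + 33*p + 25)/(16*p^4 - 16*p^3 + 60*p^2 - 28*p + 49)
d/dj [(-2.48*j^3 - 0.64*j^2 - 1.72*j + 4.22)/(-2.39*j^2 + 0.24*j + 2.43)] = (5.9272*j^4 - 1.1904*j^3 - 22.3436*j^2 + 17.0612*j - 5.1924)/(5.7121*j^4 - 1.1472*j^3 - 11.5578*j^2 + 1.1664*j + 5.9049)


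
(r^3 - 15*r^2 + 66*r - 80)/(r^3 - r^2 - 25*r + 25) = (r^2 - 10*r + 16)/(r^2 + 4*r - 5)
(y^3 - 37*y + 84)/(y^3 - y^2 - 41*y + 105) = (y - 4)/(y - 5)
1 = 1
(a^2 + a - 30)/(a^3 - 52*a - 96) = (a - 5)/(a^2 - 6*a - 16)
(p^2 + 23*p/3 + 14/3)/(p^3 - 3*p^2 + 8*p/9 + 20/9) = 3*(p + 7)/(3*p^2 - 11*p + 10)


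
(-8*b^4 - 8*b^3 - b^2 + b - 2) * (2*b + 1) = -16*b^5 - 24*b^4 - 10*b^3 + b^2 - 3*b - 2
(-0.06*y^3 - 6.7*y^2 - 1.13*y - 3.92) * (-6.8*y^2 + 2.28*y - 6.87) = 0.408*y^5 + 45.4232*y^4 - 7.1798*y^3 + 70.1086*y^2 - 1.1745*y + 26.9304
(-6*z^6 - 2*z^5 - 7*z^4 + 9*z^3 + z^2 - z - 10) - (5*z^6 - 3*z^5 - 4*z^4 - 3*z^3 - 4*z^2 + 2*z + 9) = -11*z^6 + z^5 - 3*z^4 + 12*z^3 + 5*z^2 - 3*z - 19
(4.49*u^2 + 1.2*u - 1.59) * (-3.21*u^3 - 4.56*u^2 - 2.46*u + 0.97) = -14.4129*u^5 - 24.3264*u^4 - 11.4135*u^3 + 8.6537*u^2 + 5.0754*u - 1.5423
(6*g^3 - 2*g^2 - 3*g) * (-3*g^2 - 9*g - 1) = -18*g^5 - 48*g^4 + 21*g^3 + 29*g^2 + 3*g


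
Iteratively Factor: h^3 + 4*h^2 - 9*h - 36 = (h + 3)*(h^2 + h - 12) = (h - 3)*(h + 3)*(h + 4)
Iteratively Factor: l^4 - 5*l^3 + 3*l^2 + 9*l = (l - 3)*(l^3 - 2*l^2 - 3*l) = (l - 3)*(l + 1)*(l^2 - 3*l) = l*(l - 3)*(l + 1)*(l - 3)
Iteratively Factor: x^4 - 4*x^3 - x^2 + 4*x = (x - 1)*(x^3 - 3*x^2 - 4*x) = (x - 4)*(x - 1)*(x^2 + x) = (x - 4)*(x - 1)*(x + 1)*(x)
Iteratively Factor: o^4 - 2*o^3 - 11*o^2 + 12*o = (o - 4)*(o^3 + 2*o^2 - 3*o) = (o - 4)*(o - 1)*(o^2 + 3*o) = o*(o - 4)*(o - 1)*(o + 3)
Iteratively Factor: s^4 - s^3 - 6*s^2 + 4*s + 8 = (s - 2)*(s^3 + s^2 - 4*s - 4) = (s - 2)*(s + 2)*(s^2 - s - 2) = (s - 2)*(s + 1)*(s + 2)*(s - 2)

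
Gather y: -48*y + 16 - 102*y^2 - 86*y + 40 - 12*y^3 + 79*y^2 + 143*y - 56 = -12*y^3 - 23*y^2 + 9*y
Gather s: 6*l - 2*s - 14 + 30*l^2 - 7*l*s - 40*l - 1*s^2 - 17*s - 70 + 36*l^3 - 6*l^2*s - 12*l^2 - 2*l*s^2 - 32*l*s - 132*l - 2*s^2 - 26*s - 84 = 36*l^3 + 18*l^2 - 166*l + s^2*(-2*l - 3) + s*(-6*l^2 - 39*l - 45) - 168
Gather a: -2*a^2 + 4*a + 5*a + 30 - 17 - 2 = -2*a^2 + 9*a + 11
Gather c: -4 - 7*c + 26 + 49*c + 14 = 42*c + 36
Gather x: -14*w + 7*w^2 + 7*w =7*w^2 - 7*w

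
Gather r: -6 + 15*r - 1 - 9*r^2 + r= -9*r^2 + 16*r - 7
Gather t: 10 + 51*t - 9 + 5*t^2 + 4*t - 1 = 5*t^2 + 55*t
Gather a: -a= -a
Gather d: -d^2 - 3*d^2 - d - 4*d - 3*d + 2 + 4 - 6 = -4*d^2 - 8*d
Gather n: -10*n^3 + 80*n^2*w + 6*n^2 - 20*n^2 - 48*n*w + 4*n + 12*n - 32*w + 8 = -10*n^3 + n^2*(80*w - 14) + n*(16 - 48*w) - 32*w + 8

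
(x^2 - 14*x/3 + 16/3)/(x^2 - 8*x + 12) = (x - 8/3)/(x - 6)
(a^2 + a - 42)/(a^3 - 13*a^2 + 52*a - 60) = (a + 7)/(a^2 - 7*a + 10)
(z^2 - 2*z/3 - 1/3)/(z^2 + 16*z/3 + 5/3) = (z - 1)/(z + 5)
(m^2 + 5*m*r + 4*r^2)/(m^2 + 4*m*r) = (m + r)/m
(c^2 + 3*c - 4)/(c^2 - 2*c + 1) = (c + 4)/(c - 1)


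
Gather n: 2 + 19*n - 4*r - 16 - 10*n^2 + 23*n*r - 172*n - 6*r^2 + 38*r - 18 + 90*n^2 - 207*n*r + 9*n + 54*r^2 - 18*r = 80*n^2 + n*(-184*r - 144) + 48*r^2 + 16*r - 32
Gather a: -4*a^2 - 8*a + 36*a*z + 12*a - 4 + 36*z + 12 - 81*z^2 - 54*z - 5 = -4*a^2 + a*(36*z + 4) - 81*z^2 - 18*z + 3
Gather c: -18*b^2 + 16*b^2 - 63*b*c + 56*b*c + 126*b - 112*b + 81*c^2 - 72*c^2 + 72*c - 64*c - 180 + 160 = -2*b^2 + 14*b + 9*c^2 + c*(8 - 7*b) - 20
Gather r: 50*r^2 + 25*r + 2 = 50*r^2 + 25*r + 2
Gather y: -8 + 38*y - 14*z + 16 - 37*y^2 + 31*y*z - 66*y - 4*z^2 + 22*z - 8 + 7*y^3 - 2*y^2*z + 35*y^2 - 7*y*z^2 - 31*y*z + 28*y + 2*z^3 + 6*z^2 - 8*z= 7*y^3 + y^2*(-2*z - 2) - 7*y*z^2 + 2*z^3 + 2*z^2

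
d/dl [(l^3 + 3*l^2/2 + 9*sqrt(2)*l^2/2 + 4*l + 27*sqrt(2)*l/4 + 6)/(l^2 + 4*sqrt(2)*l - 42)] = (4*l^4 + 32*sqrt(2)*l^3 - 376*l^2 - 3*sqrt(2)*l^2 - 1512*sqrt(2)*l - 552*l - 1230*sqrt(2) - 672)/(4*(l^4 + 8*sqrt(2)*l^3 - 52*l^2 - 336*sqrt(2)*l + 1764))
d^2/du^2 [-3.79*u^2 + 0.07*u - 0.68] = -7.58000000000000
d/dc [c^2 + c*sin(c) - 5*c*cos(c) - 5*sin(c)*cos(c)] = 5*c*sin(c) + c*cos(c) + 2*c + sin(c) - 5*cos(c) - 5*cos(2*c)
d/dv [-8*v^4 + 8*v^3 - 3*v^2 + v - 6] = -32*v^3 + 24*v^2 - 6*v + 1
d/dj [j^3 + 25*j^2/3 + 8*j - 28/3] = 3*j^2 + 50*j/3 + 8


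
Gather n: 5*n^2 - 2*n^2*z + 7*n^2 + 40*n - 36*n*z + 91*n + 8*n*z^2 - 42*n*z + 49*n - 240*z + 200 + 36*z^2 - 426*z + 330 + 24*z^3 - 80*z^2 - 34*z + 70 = n^2*(12 - 2*z) + n*(8*z^2 - 78*z + 180) + 24*z^3 - 44*z^2 - 700*z + 600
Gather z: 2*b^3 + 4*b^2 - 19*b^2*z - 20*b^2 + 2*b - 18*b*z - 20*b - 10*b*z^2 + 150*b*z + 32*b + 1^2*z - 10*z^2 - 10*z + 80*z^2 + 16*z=2*b^3 - 16*b^2 + 14*b + z^2*(70 - 10*b) + z*(-19*b^2 + 132*b + 7)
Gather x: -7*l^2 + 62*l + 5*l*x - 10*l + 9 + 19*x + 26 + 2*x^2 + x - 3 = -7*l^2 + 52*l + 2*x^2 + x*(5*l + 20) + 32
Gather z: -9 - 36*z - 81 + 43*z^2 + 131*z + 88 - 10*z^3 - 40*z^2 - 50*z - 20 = -10*z^3 + 3*z^2 + 45*z - 22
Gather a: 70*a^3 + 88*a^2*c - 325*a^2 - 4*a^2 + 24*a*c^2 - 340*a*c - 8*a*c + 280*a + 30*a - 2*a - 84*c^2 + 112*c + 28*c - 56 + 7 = 70*a^3 + a^2*(88*c - 329) + a*(24*c^2 - 348*c + 308) - 84*c^2 + 140*c - 49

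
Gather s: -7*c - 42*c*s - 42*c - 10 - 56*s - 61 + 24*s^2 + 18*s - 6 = -49*c + 24*s^2 + s*(-42*c - 38) - 77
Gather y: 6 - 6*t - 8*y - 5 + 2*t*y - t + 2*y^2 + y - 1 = -7*t + 2*y^2 + y*(2*t - 7)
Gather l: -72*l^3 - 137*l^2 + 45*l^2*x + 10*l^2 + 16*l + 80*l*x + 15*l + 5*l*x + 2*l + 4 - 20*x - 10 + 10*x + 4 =-72*l^3 + l^2*(45*x - 127) + l*(85*x + 33) - 10*x - 2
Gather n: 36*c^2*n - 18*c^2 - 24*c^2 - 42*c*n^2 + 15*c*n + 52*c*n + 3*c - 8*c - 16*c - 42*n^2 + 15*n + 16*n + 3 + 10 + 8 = -42*c^2 - 21*c + n^2*(-42*c - 42) + n*(36*c^2 + 67*c + 31) + 21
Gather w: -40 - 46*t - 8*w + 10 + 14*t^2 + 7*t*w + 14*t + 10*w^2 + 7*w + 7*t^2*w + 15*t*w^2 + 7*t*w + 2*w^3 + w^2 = 14*t^2 - 32*t + 2*w^3 + w^2*(15*t + 11) + w*(7*t^2 + 14*t - 1) - 30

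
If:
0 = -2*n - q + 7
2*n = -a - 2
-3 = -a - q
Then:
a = -3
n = 1/2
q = 6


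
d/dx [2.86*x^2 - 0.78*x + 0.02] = 5.72*x - 0.78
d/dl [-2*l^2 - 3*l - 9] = -4*l - 3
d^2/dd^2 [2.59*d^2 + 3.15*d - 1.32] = 5.18000000000000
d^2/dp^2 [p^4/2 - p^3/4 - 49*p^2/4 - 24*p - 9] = 6*p^2 - 3*p/2 - 49/2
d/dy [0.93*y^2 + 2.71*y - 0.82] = 1.86*y + 2.71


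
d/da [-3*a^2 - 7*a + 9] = -6*a - 7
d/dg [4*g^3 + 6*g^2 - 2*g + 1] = 12*g^2 + 12*g - 2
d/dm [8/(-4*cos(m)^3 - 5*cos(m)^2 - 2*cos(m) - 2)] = 16*(6*sin(m)^2 - 5*cos(m) - 7)*sin(m)/(4*cos(m)^3 + 5*cos(m)^2 + 2*cos(m) + 2)^2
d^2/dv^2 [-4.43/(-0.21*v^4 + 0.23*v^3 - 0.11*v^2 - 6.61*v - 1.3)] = ((-11.1636*v^2 + 6.1134*v - 0.9746)*(0.21*v^4 - 0.23*v^3 + 0.11*v^2 + 6.61*v + 1.3) + 4.43*(0.84*v^3 - 0.69*v^2 + 0.22*v + 6.61)*(1.68*v^3 - 1.38*v^2 + 0.44*v + 13.22))/(0.21*v^4 - 0.23*v^3 + 0.11*v^2 + 6.61*v + 1.3)^3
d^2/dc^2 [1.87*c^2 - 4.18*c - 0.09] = 3.74000000000000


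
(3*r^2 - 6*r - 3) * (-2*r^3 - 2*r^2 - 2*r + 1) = -6*r^5 + 6*r^4 + 12*r^3 + 21*r^2 - 3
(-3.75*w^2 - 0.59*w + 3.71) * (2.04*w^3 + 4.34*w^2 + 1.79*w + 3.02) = -7.65*w^5 - 17.4786*w^4 - 1.7047*w^3 + 3.7203*w^2 + 4.8591*w + 11.2042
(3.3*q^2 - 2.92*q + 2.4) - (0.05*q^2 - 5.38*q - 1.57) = 3.25*q^2 + 2.46*q + 3.97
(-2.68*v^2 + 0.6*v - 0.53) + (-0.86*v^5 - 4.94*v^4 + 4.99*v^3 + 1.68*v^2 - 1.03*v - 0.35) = -0.86*v^5 - 4.94*v^4 + 4.99*v^3 - 1.0*v^2 - 0.43*v - 0.88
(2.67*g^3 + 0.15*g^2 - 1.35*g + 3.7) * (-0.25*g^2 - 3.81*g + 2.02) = -0.6675*g^5 - 10.2102*g^4 + 5.1594*g^3 + 4.5215*g^2 - 16.824*g + 7.474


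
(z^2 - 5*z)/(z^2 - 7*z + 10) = z/(z - 2)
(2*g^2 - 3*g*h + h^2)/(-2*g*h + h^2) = (-g + h)/h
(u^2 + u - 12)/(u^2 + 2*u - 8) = (u - 3)/(u - 2)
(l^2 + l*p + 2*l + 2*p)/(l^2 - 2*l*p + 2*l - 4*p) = (-l - p)/(-l + 2*p)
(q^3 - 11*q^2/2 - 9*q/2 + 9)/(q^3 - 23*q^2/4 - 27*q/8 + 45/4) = 4*(q - 1)/(4*q - 5)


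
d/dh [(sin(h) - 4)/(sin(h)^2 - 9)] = (8*sin(h) + cos(h)^2 - 10)*cos(h)/(sin(h)^2 - 9)^2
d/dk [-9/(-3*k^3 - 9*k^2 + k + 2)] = 9*(-9*k^2 - 18*k + 1)/(3*k^3 + 9*k^2 - k - 2)^2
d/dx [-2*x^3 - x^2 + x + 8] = -6*x^2 - 2*x + 1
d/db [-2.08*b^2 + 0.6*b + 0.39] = 0.6 - 4.16*b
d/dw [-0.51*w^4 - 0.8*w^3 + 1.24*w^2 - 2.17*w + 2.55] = -2.04*w^3 - 2.4*w^2 + 2.48*w - 2.17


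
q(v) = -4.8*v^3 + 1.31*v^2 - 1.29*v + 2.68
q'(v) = -14.4*v^2 + 2.62*v - 1.29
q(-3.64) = 256.23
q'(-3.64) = -201.62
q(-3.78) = 285.52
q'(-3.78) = -216.95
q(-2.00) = 48.90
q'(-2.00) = -64.13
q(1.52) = -13.11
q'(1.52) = -30.58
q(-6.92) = 1664.93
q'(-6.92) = -708.98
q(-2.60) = 99.25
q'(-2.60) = -105.45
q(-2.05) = 52.18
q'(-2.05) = -67.18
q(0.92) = -1.14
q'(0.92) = -11.07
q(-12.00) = 8501.20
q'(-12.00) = -2106.33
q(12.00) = -8118.56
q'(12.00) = -2043.45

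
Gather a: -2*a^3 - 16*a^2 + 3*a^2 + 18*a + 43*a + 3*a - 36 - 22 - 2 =-2*a^3 - 13*a^2 + 64*a - 60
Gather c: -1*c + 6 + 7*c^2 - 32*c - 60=7*c^2 - 33*c - 54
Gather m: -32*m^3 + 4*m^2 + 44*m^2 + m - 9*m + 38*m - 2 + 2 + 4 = -32*m^3 + 48*m^2 + 30*m + 4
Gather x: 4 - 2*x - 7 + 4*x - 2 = 2*x - 5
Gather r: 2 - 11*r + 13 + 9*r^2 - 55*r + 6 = 9*r^2 - 66*r + 21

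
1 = 1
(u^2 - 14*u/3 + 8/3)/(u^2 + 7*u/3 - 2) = (u - 4)/(u + 3)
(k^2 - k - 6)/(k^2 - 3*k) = (k + 2)/k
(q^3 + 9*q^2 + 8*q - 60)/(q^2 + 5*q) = q + 4 - 12/q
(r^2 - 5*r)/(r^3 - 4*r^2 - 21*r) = (5 - r)/(-r^2 + 4*r + 21)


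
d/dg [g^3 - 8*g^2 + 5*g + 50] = 3*g^2 - 16*g + 5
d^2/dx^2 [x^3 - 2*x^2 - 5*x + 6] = 6*x - 4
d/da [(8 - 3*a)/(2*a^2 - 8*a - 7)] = (6*a^2 - 32*a + 85)/(4*a^4 - 32*a^3 + 36*a^2 + 112*a + 49)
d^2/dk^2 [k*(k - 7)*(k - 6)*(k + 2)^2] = 20*k^3 - 108*k^2 - 36*k + 232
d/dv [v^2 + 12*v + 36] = 2*v + 12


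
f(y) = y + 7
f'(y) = 1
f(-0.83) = 6.17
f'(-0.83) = 1.00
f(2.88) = 9.88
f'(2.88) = 1.00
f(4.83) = 11.83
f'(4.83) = 1.00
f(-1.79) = 5.21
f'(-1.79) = 1.00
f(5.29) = 12.29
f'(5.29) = 1.00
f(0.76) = 7.76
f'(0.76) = 1.00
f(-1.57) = 5.43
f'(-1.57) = 1.00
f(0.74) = 7.74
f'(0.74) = 1.00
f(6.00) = 13.00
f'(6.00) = 1.00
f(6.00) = 13.00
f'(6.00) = 1.00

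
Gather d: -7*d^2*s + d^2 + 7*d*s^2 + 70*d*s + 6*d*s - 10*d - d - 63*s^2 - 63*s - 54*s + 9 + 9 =d^2*(1 - 7*s) + d*(7*s^2 + 76*s - 11) - 63*s^2 - 117*s + 18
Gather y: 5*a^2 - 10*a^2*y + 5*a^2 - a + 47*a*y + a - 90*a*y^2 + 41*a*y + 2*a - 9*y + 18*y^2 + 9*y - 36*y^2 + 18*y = 10*a^2 + 2*a + y^2*(-90*a - 18) + y*(-10*a^2 + 88*a + 18)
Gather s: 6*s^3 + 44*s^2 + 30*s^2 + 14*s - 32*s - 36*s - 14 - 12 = 6*s^3 + 74*s^2 - 54*s - 26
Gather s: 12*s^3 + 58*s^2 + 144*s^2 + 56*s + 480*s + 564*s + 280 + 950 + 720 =12*s^3 + 202*s^2 + 1100*s + 1950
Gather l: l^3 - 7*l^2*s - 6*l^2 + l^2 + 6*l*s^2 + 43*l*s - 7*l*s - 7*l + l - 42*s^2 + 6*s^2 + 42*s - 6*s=l^3 + l^2*(-7*s - 5) + l*(6*s^2 + 36*s - 6) - 36*s^2 + 36*s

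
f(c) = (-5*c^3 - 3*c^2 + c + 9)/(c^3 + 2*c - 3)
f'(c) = (-3*c^2 - 2)*(-5*c^3 - 3*c^2 + c + 9)/(c^3 + 2*c - 3)^2 + (-15*c^2 - 6*c + 1)/(c^3 + 2*c - 3)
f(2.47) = -4.83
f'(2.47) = -0.43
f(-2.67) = -2.93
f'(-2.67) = 0.78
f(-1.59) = -1.95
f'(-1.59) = 0.85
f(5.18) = -5.20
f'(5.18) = -0.02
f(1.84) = -4.41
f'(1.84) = -1.05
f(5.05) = -5.20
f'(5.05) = -0.03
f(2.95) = -4.99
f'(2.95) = -0.25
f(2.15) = -4.66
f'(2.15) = -0.64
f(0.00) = -3.00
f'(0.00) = -2.33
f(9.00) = -5.20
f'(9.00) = 0.01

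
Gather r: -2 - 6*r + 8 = 6 - 6*r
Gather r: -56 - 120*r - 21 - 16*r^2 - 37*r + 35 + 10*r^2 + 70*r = -6*r^2 - 87*r - 42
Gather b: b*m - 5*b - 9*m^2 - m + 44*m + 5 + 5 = b*(m - 5) - 9*m^2 + 43*m + 10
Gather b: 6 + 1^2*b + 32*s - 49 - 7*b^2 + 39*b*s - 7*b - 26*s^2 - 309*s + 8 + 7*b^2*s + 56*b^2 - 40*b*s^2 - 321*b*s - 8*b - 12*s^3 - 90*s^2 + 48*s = b^2*(7*s + 49) + b*(-40*s^2 - 282*s - 14) - 12*s^3 - 116*s^2 - 229*s - 35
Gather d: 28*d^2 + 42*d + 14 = 28*d^2 + 42*d + 14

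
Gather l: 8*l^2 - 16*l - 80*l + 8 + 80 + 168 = 8*l^2 - 96*l + 256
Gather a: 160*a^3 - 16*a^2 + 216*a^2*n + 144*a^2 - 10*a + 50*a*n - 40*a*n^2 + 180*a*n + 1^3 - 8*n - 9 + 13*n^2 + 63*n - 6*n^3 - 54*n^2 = 160*a^3 + a^2*(216*n + 128) + a*(-40*n^2 + 230*n - 10) - 6*n^3 - 41*n^2 + 55*n - 8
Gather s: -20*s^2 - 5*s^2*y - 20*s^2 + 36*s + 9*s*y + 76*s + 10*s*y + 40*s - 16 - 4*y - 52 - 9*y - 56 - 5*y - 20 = s^2*(-5*y - 40) + s*(19*y + 152) - 18*y - 144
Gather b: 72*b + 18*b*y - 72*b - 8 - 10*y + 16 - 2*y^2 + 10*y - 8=18*b*y - 2*y^2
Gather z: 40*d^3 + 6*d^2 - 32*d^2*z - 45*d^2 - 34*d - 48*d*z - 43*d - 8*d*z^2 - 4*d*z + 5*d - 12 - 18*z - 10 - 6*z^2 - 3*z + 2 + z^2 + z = 40*d^3 - 39*d^2 - 72*d + z^2*(-8*d - 5) + z*(-32*d^2 - 52*d - 20) - 20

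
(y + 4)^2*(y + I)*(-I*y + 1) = -I*y^4 + 2*y^3 - 8*I*y^3 + 16*y^2 - 15*I*y^2 + 32*y + 8*I*y + 16*I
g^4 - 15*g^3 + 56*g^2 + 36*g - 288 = (g - 8)*(g - 6)*(g - 3)*(g + 2)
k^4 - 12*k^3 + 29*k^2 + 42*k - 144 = (k - 8)*(k - 3)^2*(k + 2)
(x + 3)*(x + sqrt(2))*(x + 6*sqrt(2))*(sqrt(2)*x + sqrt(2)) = sqrt(2)*x^4 + 4*sqrt(2)*x^3 + 14*x^3 + 15*sqrt(2)*x^2 + 56*x^2 + 42*x + 48*sqrt(2)*x + 36*sqrt(2)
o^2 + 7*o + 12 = (o + 3)*(o + 4)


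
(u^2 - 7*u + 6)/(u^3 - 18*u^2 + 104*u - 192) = (u - 1)/(u^2 - 12*u + 32)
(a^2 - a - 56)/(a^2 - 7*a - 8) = (a + 7)/(a + 1)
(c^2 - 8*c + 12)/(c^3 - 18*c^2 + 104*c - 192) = (c - 2)/(c^2 - 12*c + 32)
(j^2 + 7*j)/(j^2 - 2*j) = (j + 7)/(j - 2)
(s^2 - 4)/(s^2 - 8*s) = (s^2 - 4)/(s*(s - 8))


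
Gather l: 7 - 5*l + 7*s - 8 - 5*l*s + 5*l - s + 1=-5*l*s + 6*s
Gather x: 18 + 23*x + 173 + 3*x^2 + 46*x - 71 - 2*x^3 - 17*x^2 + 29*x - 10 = -2*x^3 - 14*x^2 + 98*x + 110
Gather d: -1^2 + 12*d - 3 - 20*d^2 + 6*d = -20*d^2 + 18*d - 4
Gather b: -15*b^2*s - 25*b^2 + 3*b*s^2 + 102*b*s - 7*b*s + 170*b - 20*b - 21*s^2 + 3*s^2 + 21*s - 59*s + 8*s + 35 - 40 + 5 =b^2*(-15*s - 25) + b*(3*s^2 + 95*s + 150) - 18*s^2 - 30*s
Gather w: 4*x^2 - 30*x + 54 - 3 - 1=4*x^2 - 30*x + 50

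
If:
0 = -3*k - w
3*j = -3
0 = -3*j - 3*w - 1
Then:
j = -1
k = -2/9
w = 2/3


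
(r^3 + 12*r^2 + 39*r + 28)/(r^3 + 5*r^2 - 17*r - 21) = (r + 4)/(r - 3)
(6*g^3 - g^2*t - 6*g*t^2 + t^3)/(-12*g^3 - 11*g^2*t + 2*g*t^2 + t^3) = (6*g^2 - 7*g*t + t^2)/(-12*g^2 + g*t + t^2)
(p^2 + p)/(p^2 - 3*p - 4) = p/(p - 4)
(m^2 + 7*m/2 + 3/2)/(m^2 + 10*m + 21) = (m + 1/2)/(m + 7)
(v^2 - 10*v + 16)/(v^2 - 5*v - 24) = (v - 2)/(v + 3)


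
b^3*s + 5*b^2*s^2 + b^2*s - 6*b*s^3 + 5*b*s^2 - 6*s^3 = (b - s)*(b + 6*s)*(b*s + s)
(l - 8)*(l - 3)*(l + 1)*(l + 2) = l^4 - 8*l^3 - 7*l^2 + 50*l + 48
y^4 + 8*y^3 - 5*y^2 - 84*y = y*(y - 3)*(y + 4)*(y + 7)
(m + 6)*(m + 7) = m^2 + 13*m + 42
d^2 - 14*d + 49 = (d - 7)^2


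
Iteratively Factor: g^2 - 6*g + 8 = (g - 2)*(g - 4)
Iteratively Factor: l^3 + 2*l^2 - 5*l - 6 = (l - 2)*(l^2 + 4*l + 3) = (l - 2)*(l + 1)*(l + 3)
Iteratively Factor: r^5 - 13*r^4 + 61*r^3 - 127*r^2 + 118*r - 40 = (r - 2)*(r^4 - 11*r^3 + 39*r^2 - 49*r + 20) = (r - 2)*(r - 1)*(r^3 - 10*r^2 + 29*r - 20) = (r - 2)*(r - 1)^2*(r^2 - 9*r + 20) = (r - 5)*(r - 2)*(r - 1)^2*(r - 4)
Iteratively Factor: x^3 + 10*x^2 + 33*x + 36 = (x + 4)*(x^2 + 6*x + 9) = (x + 3)*(x + 4)*(x + 3)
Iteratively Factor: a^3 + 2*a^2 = (a)*(a^2 + 2*a) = a*(a + 2)*(a)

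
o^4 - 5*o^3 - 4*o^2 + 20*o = o*(o - 5)*(o - 2)*(o + 2)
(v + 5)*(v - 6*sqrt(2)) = v^2 - 6*sqrt(2)*v + 5*v - 30*sqrt(2)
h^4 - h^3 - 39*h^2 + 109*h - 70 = (h - 5)*(h - 2)*(h - 1)*(h + 7)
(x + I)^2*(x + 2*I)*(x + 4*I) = x^4 + 8*I*x^3 - 21*x^2 - 22*I*x + 8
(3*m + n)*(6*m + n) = 18*m^2 + 9*m*n + n^2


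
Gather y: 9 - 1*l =9 - l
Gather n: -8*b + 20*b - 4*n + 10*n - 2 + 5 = 12*b + 6*n + 3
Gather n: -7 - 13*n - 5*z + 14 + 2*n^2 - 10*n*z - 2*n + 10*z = 2*n^2 + n*(-10*z - 15) + 5*z + 7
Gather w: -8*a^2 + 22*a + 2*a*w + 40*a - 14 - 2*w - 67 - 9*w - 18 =-8*a^2 + 62*a + w*(2*a - 11) - 99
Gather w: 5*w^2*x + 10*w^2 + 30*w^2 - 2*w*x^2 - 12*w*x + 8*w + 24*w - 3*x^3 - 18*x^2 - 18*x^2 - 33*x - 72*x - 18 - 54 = w^2*(5*x + 40) + w*(-2*x^2 - 12*x + 32) - 3*x^3 - 36*x^2 - 105*x - 72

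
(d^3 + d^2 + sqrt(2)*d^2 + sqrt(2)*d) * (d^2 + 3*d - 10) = d^5 + sqrt(2)*d^4 + 4*d^4 - 7*d^3 + 4*sqrt(2)*d^3 - 10*d^2 - 7*sqrt(2)*d^2 - 10*sqrt(2)*d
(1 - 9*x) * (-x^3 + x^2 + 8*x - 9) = 9*x^4 - 10*x^3 - 71*x^2 + 89*x - 9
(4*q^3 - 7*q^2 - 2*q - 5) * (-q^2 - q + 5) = -4*q^5 + 3*q^4 + 29*q^3 - 28*q^2 - 5*q - 25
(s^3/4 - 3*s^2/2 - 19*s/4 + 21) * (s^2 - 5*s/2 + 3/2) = s^5/4 - 17*s^4/8 - 5*s^3/8 + 245*s^2/8 - 477*s/8 + 63/2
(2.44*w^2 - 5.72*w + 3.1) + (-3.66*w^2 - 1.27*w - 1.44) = -1.22*w^2 - 6.99*w + 1.66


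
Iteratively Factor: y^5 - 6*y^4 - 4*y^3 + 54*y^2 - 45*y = (y - 3)*(y^4 - 3*y^3 - 13*y^2 + 15*y) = (y - 3)*(y + 3)*(y^3 - 6*y^2 + 5*y) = y*(y - 3)*(y + 3)*(y^2 - 6*y + 5) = y*(y - 3)*(y - 1)*(y + 3)*(y - 5)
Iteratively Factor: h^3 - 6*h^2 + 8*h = (h - 2)*(h^2 - 4*h) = h*(h - 2)*(h - 4)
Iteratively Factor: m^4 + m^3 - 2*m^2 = (m + 2)*(m^3 - m^2) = m*(m + 2)*(m^2 - m) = m^2*(m + 2)*(m - 1)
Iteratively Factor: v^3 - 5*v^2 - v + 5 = (v + 1)*(v^2 - 6*v + 5) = (v - 5)*(v + 1)*(v - 1)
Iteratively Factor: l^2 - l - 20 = (l + 4)*(l - 5)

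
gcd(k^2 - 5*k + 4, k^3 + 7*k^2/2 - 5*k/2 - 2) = k - 1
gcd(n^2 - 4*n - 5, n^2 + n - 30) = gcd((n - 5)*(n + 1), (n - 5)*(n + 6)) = n - 5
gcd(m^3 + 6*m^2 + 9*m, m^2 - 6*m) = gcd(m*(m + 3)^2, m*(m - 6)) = m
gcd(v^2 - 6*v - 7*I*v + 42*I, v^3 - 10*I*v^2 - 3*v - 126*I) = v - 7*I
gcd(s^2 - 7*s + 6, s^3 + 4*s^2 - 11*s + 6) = s - 1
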